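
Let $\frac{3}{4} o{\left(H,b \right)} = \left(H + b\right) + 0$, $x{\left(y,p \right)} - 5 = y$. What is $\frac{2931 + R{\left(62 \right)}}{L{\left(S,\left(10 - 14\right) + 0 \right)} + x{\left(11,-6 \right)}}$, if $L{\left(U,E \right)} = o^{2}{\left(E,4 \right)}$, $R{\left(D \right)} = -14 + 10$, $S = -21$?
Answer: $\frac{2927}{16} \approx 182.94$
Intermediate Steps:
$x{\left(y,p \right)} = 5 + y$
$o{\left(H,b \right)} = \frac{4 H}{3} + \frac{4 b}{3}$ ($o{\left(H,b \right)} = \frac{4 \left(\left(H + b\right) + 0\right)}{3} = \frac{4 \left(H + b\right)}{3} = \frac{4 H}{3} + \frac{4 b}{3}$)
$R{\left(D \right)} = -4$
$L{\left(U,E \right)} = \left(\frac{16}{3} + \frac{4 E}{3}\right)^{2}$ ($L{\left(U,E \right)} = \left(\frac{4 E}{3} + \frac{4}{3} \cdot 4\right)^{2} = \left(\frac{4 E}{3} + \frac{16}{3}\right)^{2} = \left(\frac{16}{3} + \frac{4 E}{3}\right)^{2}$)
$\frac{2931 + R{\left(62 \right)}}{L{\left(S,\left(10 - 14\right) + 0 \right)} + x{\left(11,-6 \right)}} = \frac{2931 - 4}{\frac{16 \left(4 + \left(\left(10 - 14\right) + 0\right)\right)^{2}}{9} + \left(5 + 11\right)} = \frac{2927}{\frac{16 \left(4 + \left(-4 + 0\right)\right)^{2}}{9} + 16} = \frac{2927}{\frac{16 \left(4 - 4\right)^{2}}{9} + 16} = \frac{2927}{\frac{16 \cdot 0^{2}}{9} + 16} = \frac{2927}{\frac{16}{9} \cdot 0 + 16} = \frac{2927}{0 + 16} = \frac{2927}{16}$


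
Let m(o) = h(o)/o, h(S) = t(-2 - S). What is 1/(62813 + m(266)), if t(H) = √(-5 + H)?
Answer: 634913804/39880840770691 - 38*I*√273/39880840770691 ≈ 1.592e-5 - 1.5743e-11*I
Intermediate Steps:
h(S) = √(-7 - S) (h(S) = √(-5 + (-2 - S)) = √(-7 - S))
m(o) = √(-7 - o)/o
1/(62813 + m(266)) = 1/(62813 + √(-7 - 1*266)/266) = 1/(62813 + √(-7 - 266)/266) = 1/(62813 + √(-273)/266) = 1/(62813 + (I*√273)/266) = 1/(62813 + I*√273/266)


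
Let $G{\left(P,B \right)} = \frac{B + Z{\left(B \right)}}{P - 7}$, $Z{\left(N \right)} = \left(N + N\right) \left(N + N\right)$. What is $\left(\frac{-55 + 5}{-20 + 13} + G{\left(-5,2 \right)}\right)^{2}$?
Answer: $\frac{6241}{196} \approx 31.842$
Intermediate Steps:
$Z{\left(N \right)} = 4 N^{2}$ ($Z{\left(N \right)} = 2 N 2 N = 4 N^{2}$)
$G{\left(P,B \right)} = \frac{B + 4 B^{2}}{-7 + P}$ ($G{\left(P,B \right)} = \frac{B + 4 B^{2}}{P - 7} = \frac{B + 4 B^{2}}{-7 + P}$)
$\left(\frac{-55 + 5}{-20 + 13} + G{\left(-5,2 \right)}\right)^{2} = \left(\frac{-55 + 5}{-20 + 13} + \frac{2 \left(1 + 4 \cdot 2\right)}{-7 - 5}\right)^{2} = \left(- \frac{50}{-7} + \frac{2 \left(1 + 8\right)}{-12}\right)^{2} = \left(\left(-50\right) \left(- \frac{1}{7}\right) + 2 \left(- \frac{1}{12}\right) 9\right)^{2} = \left(\frac{50}{7} - \frac{3}{2}\right)^{2} = \left(\frac{79}{14}\right)^{2} = \frac{6241}{196}$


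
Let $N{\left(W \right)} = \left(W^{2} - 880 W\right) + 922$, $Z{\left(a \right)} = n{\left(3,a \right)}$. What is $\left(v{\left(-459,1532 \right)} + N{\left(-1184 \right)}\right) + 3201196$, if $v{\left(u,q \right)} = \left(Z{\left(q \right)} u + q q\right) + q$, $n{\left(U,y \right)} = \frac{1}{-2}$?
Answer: $\frac{15989359}{2} \approx 7.9947 \cdot 10^{6}$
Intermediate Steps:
$n{\left(U,y \right)} = - \frac{1}{2}$
$Z{\left(a \right)} = - \frac{1}{2}$
$N{\left(W \right)} = 922 + W^{2} - 880 W$
$v{\left(u,q \right)} = q + q^{2} - \frac{u}{2}$ ($v{\left(u,q \right)} = \left(- \frac{u}{2} + q q\right) + q = \left(- \frac{u}{2} + q^{2}\right) + q = \left(q^{2} - \frac{u}{2}\right) + q = q + q^{2} - \frac{u}{2}$)
$\left(v{\left(-459,1532 \right)} + N{\left(-1184 \right)}\right) + 3201196 = \left(\left(1532 + 1532^{2} - - \frac{459}{2}\right) + \left(922 + \left(-1184\right)^{2} - -1041920\right)\right) + 3201196 = \left(\left(1532 + 2347024 + \frac{459}{2}\right) + \left(922 + 1401856 + 1041920\right)\right) + 3201196 = \left(\frac{4697571}{2} + 2444698\right) + 3201196 = \frac{9586967}{2} + 3201196 = \frac{15989359}{2}$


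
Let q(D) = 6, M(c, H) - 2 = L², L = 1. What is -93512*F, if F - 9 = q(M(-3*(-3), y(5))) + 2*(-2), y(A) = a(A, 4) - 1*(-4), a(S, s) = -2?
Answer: -1028632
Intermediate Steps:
y(A) = 2 (y(A) = -2 - 1*(-4) = -2 + 4 = 2)
M(c, H) = 3 (M(c, H) = 2 + 1² = 2 + 1 = 3)
F = 11 (F = 9 + (6 + 2*(-2)) = 9 + (6 - 4) = 9 + 2 = 11)
-93512*F = -93512*11 = -1028632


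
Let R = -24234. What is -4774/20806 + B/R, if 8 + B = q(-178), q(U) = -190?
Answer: -9297794/42017717 ≈ -0.22128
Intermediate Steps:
B = -198 (B = -8 - 190 = -198)
-4774/20806 + B/R = -4774/20806 - 198/(-24234) = -4774*1/20806 - 198*(-1/24234) = -2387/10403 + 33/4039 = -9297794/42017717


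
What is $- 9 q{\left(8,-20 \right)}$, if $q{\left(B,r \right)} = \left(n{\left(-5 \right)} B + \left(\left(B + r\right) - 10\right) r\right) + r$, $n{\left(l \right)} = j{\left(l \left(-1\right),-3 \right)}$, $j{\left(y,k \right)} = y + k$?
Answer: $-3924$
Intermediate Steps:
$j{\left(y,k \right)} = k + y$
$n{\left(l \right)} = -3 - l$ ($n{\left(l \right)} = -3 + l \left(-1\right) = -3 - l$)
$q{\left(B,r \right)} = r + 2 B + r \left(-10 + B + r\right)$ ($q{\left(B,r \right)} = \left(\left(-3 - -5\right) B + \left(\left(B + r\right) - 10\right) r\right) + r = \left(\left(-3 + 5\right) B + \left(-10 + B + r\right) r\right) + r = \left(2 B + r \left(-10 + B + r\right)\right) + r = r + 2 B + r \left(-10 + B + r\right)$)
$- 9 q{\left(8,-20 \right)} = - 9 \left(\left(-20\right)^{2} - -180 + 2 \cdot 8 + 8 \left(-20\right)\right) = - 9 \left(400 + 180 + 16 - 160\right) = \left(-9\right) 436 = -3924$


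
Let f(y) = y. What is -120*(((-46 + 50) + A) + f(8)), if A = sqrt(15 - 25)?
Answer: -1440 - 120*I*sqrt(10) ≈ -1440.0 - 379.47*I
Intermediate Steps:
A = I*sqrt(10) (A = sqrt(-10) = I*sqrt(10) ≈ 3.1623*I)
-120*(((-46 + 50) + A) + f(8)) = -120*(((-46 + 50) + I*sqrt(10)) + 8) = -120*((4 + I*sqrt(10)) + 8) = -120*(12 + I*sqrt(10)) = -1440 - 120*I*sqrt(10)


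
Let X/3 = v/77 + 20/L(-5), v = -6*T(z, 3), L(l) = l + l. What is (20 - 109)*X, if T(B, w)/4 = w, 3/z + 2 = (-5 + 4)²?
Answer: 60342/77 ≈ 783.66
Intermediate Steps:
z = -3 (z = 3/(-2 + (-5 + 4)²) = 3/(-2 + (-1)²) = 3/(-2 + 1) = 3/(-1) = 3*(-1) = -3)
L(l) = 2*l
T(B, w) = 4*w
v = -72 (v = -24*3 = -6*12 = -72)
X = -678/77 (X = 3*(-72/77 + 20/((2*(-5)))) = 3*(-72*1/77 + 20/(-10)) = 3*(-72/77 + 20*(-⅒)) = 3*(-72/77 - 2) = 3*(-226/77) = -678/77 ≈ -8.8052)
(20 - 109)*X = (20 - 109)*(-678/77) = -89*(-678/77) = 60342/77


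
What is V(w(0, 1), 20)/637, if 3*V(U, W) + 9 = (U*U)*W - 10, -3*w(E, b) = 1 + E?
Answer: -151/17199 ≈ -0.0087796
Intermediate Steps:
w(E, b) = -1/3 - E/3 (w(E, b) = -(1 + E)/3 = -1/3 - E/3)
V(U, W) = -19/3 + W*U**2/3 (V(U, W) = -3 + ((U*U)*W - 10)/3 = -3 + (U**2*W - 10)/3 = -3 + (W*U**2 - 10)/3 = -3 + (-10 + W*U**2)/3 = -3 + (-10/3 + W*U**2/3) = -19/3 + W*U**2/3)
V(w(0, 1), 20)/637 = (-19/3 + (1/3)*20*(-1/3 - 1/3*0)**2)/637 = (-19/3 + (1/3)*20*(-1/3 + 0)**2)*(1/637) = (-19/3 + (1/3)*20*(-1/3)**2)*(1/637) = (-19/3 + (1/3)*20*(1/9))*(1/637) = (-19/3 + 20/27)*(1/637) = -151/27*1/637 = -151/17199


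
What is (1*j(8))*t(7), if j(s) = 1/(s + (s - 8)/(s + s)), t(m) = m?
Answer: 7/8 ≈ 0.87500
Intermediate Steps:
j(s) = 1/(s + (-8 + s)/(2*s)) (j(s) = 1/(s + (-8 + s)/((2*s))) = 1/(s + (-8 + s)*(1/(2*s))) = 1/(s + (-8 + s)/(2*s)))
(1*j(8))*t(7) = (1*(2*8/(-8 + 8 + 2*8²)))*7 = (1*(2*8/(-8 + 8 + 2*64)))*7 = (1*(2*8/(-8 + 8 + 128)))*7 = (1*(2*8/128))*7 = (1*(2*8*(1/128)))*7 = (1*(⅛))*7 = (⅛)*7 = 7/8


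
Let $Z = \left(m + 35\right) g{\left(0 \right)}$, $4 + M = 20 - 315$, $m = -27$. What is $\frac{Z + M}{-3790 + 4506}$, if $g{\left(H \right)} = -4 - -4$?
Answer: $- \frac{299}{716} \approx -0.4176$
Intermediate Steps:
$g{\left(H \right)} = 0$ ($g{\left(H \right)} = -4 + 4 = 0$)
$M = -299$ ($M = -4 + \left(20 - 315\right) = -4 - 295 = -299$)
$Z = 0$ ($Z = \left(-27 + 35\right) 0 = 8 \cdot 0 = 0$)
$\frac{Z + M}{-3790 + 4506} = \frac{0 - 299}{-3790 + 4506} = - \frac{299}{716}$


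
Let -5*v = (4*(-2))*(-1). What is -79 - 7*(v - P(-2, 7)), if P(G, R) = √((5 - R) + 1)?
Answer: -339/5 + 7*I ≈ -67.8 + 7.0*I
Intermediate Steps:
v = -8/5 (v = -4*(-2)*(-1)/5 = -(-8)*(-1)/5 = -⅕*8 = -8/5 ≈ -1.6000)
P(G, R) = √(6 - R)
-79 - 7*(v - P(-2, 7)) = -79 - 7*(-8/5 - √(6 - 1*7)) = -79 - 7*(-8/5 - √(6 - 7)) = -79 - 7*(-8/5 - √(-1)) = -79 - 7*(-8/5 - I) = -79 + (56/5 + 7*I) = -339/5 + 7*I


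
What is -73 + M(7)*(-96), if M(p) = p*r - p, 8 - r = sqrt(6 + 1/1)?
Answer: -4777 + 672*sqrt(7) ≈ -2999.1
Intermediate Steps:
r = 8 - sqrt(7) (r = 8 - sqrt(6 + 1/1) = 8 - sqrt(6 + 1) = 8 - sqrt(7) ≈ 5.3542)
M(p) = -p + p*(8 - sqrt(7)) (M(p) = p*(8 - sqrt(7)) - p = -p + p*(8 - sqrt(7)))
-73 + M(7)*(-96) = -73 + (7*(7 - sqrt(7)))*(-96) = -73 + (49 - 7*sqrt(7))*(-96) = -73 + (-4704 + 672*sqrt(7)) = -4777 + 672*sqrt(7)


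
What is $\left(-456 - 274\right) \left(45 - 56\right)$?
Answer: $8030$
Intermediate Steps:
$\left(-456 - 274\right) \left(45 - 56\right) = - 730 \left(45 - 56\right) = \left(-730\right) \left(-11\right) = 8030$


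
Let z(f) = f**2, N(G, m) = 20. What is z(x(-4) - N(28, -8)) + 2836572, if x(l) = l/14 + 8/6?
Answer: 1251086656/441 ≈ 2.8369e+6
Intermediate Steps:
x(l) = 4/3 + l/14 (x(l) = l*(1/14) + 8*(1/6) = l/14 + 4/3 = 4/3 + l/14)
z(x(-4) - N(28, -8)) + 2836572 = ((4/3 + (1/14)*(-4)) - 1*20)**2 + 2836572 = ((4/3 - 2/7) - 20)**2 + 2836572 = (22/21 - 20)**2 + 2836572 = (-398/21)**2 + 2836572 = 158404/441 + 2836572 = 1251086656/441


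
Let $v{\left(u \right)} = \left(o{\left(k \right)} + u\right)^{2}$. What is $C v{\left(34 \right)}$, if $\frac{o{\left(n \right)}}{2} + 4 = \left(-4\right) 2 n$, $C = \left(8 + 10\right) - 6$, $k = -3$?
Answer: $65712$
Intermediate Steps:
$C = 12$ ($C = 18 - 6 = 12$)
$o{\left(n \right)} = -8 - 16 n$ ($o{\left(n \right)} = -8 + 2 \left(-4\right) 2 n = -8 + 2 \left(- 8 n\right) = -8 - 16 n$)
$v{\left(u \right)} = \left(40 + u\right)^{2}$ ($v{\left(u \right)} = \left(\left(-8 - -48\right) + u\right)^{2} = \left(\left(-8 + 48\right) + u\right)^{2} = \left(40 + u\right)^{2}$)
$C v{\left(34 \right)} = 12 \left(40 + 34\right)^{2} = 12 \cdot 74^{2} = 12 \cdot 5476 = 65712$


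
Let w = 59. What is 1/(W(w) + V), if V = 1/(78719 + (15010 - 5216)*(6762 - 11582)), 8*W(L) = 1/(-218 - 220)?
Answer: -165137776944/47131865 ≈ -3503.7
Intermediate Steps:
W(L) = -1/3504 (W(L) = 1/(8*(-218 - 220)) = (⅛)/(-438) = (⅛)*(-1/438) = -1/3504)
V = -1/47128361 (V = 1/(78719 + 9794*(-4820)) = 1/(78719 - 47207080) = 1/(-47128361) = -1/47128361 ≈ -2.1219e-8)
1/(W(w) + V) = 1/(-1/3504 - 1/47128361) = 1/(-47131865/165137776944) = -165137776944/47131865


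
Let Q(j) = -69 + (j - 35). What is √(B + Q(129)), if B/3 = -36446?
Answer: I*√109313 ≈ 330.63*I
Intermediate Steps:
B = -109338 (B = 3*(-36446) = -109338)
Q(j) = -104 + j (Q(j) = -69 + (-35 + j) = -104 + j)
√(B + Q(129)) = √(-109338 + (-104 + 129)) = √(-109338 + 25) = √(-109313) = I*√109313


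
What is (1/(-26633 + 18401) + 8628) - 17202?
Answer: -70581169/8232 ≈ -8574.0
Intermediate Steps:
(1/(-26633 + 18401) + 8628) - 17202 = (1/(-8232) + 8628) - 17202 = (-1/8232 + 8628) - 17202 = 71025695/8232 - 17202 = -70581169/8232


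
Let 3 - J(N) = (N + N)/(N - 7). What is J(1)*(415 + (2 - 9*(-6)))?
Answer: 1570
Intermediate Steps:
J(N) = 3 - 2*N/(-7 + N) (J(N) = 3 - (N + N)/(N - 7) = 3 - 2*N/(-7 + N))
J(1)*(415 + (2 - 9*(-6))) = ((-21 + 1)/(-7 + 1))*(415 + (2 - 9*(-6))) = (-20/(-6))*(415 + (2 + 54)) = (-1/6*(-20))*(415 + 56) = (10/3)*471 = 1570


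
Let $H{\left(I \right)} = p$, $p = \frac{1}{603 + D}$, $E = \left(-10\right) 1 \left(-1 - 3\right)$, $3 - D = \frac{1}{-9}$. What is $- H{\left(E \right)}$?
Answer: $- \frac{9}{5455} \approx -0.0016499$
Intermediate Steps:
$D = \frac{28}{9}$ ($D = 3 - \frac{1}{-9} = 3 - - \frac{1}{9} = 3 + \frac{1}{9} = \frac{28}{9} \approx 3.1111$)
$E = 40$ ($E = - 10 \left(-1 - 3\right) = \left(-10\right) \left(-4\right) = 40$)
$p = \frac{9}{5455}$ ($p = \frac{1}{603 + \frac{28}{9}} = \frac{1}{\frac{5455}{9}} = \frac{9}{5455} \approx 0.0016499$)
$H{\left(I \right)} = \frac{9}{5455}$
$- H{\left(E \right)} = \left(-1\right) \frac{9}{5455} = - \frac{9}{5455}$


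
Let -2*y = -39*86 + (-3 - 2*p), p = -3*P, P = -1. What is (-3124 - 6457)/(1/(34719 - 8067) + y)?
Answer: -255352812/44815339 ≈ -5.6979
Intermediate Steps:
p = 3 (p = -3*(-1) = 3)
y = 3363/2 (y = -(-39*86 + (-3 - 2*3))/2 = -(-3354 + (-3 - 6))/2 = -(-3354 - 9)/2 = -½*(-3363) = 3363/2 ≈ 1681.5)
(-3124 - 6457)/(1/(34719 - 8067) + y) = (-3124 - 6457)/(1/(34719 - 8067) + 3363/2) = -9581/(1/26652 + 3363/2) = -9581/44815339/26652 = -9581*26652/44815339 = -255352812/44815339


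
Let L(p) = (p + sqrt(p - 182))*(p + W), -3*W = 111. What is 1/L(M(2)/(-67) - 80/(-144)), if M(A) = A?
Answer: -115264053/1453499354944 + 1090827*I*sqrt(7331743)/1453499354944 ≈ -7.9301e-5 + 0.0020321*I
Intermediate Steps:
W = -37 (W = -1/3*111 = -37)
L(p) = (-37 + p)*(p + sqrt(-182 + p)) (L(p) = (p + sqrt(p - 182))*(p - 37) = (p + sqrt(-182 + p))*(-37 + p) = (-37 + p)*(p + sqrt(-182 + p)))
1/L(M(2)/(-67) - 80/(-144)) = 1/((2/(-67) - 80/(-144))**2 - 37*(2/(-67) - 80/(-144)) - 37*sqrt(-182 + (2/(-67) - 80/(-144))) + (2/(-67) - 80/(-144))*sqrt(-182 + (2/(-67) - 80/(-144)))) = 1/((2*(-1/67) - 80*(-1/144))**2 - 37*(2*(-1/67) - 80*(-1/144)) - 37*sqrt(-182 + (2*(-1/67) - 80*(-1/144))) + (2*(-1/67) - 80*(-1/144))*sqrt(-182 + (2*(-1/67) - 80*(-1/144)))) = 1/((-2/67 + 5/9)**2 - 37*(-2/67 + 5/9) - 37*sqrt(-182 + (-2/67 + 5/9)) + (-2/67 + 5/9)*sqrt(-182 + (-2/67 + 5/9))) = 1/((317/603)**2 - 37*317/603 - 37*sqrt(-182 + 317/603) + 317*sqrt(-182 + 317/603)/603) = 1/(100489/363609 - 11729/603 - 37*I*sqrt(7331743)/201 + 317*sqrt(-109429/603)/603) = 1/(100489/363609 - 11729/603 - 37*I*sqrt(7331743)/201 + 317*(I*sqrt(7331743)/201)/603) = 1/(100489/363609 - 11729/603 - 37*I*sqrt(7331743)/201 + 317*I*sqrt(7331743)/121203) = 1/(-6972098/363609 - 21994*I*sqrt(7331743)/121203)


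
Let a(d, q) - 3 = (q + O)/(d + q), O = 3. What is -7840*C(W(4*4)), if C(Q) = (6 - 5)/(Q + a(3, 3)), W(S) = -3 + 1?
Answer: -3920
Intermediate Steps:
a(d, q) = 3 + (3 + q)/(d + q) (a(d, q) = 3 + (q + 3)/(d + q) = 3 + (3 + q)/(d + q))
W(S) = -2
C(Q) = 1/(4 + Q) (C(Q) = (6 - 5)/(Q + (3 + 3*3 + 4*3)/(3 + 3)) = 1/(Q + (3 + 9 + 12)/6) = 1/(Q + (⅙)*24) = 1/(Q + 4) = 1/(4 + Q))
-7840*C(W(4*4)) = -7840/(4 - 2) = -7840/2 = -7840*½ = -3920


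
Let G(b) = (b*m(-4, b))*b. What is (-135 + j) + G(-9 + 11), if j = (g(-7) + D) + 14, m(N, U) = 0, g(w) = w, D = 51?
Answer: -77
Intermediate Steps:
G(b) = 0 (G(b) = (b*0)*b = 0*b = 0)
j = 58 (j = (-7 + 51) + 14 = 44 + 14 = 58)
(-135 + j) + G(-9 + 11) = (-135 + 58) + 0 = -77 + 0 = -77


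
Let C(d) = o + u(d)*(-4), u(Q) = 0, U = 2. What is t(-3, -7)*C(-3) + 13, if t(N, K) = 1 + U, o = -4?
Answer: 1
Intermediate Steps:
t(N, K) = 3 (t(N, K) = 1 + 2 = 3)
C(d) = -4 (C(d) = -4 + 0*(-4) = -4 + 0 = -4)
t(-3, -7)*C(-3) + 13 = 3*(-4) + 13 = -12 + 13 = 1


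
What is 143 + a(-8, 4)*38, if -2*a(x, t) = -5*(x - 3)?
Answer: -902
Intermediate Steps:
a(x, t) = -15/2 + 5*x/2 (a(x, t) = -(-5)*(x - 3)/2 = -(-5)*(-3 + x)/2 = -(15 - 5*x)/2 = -15/2 + 5*x/2)
143 + a(-8, 4)*38 = 143 + (-15/2 + (5/2)*(-8))*38 = 143 + (-15/2 - 20)*38 = 143 - 55/2*38 = 143 - 1045 = -902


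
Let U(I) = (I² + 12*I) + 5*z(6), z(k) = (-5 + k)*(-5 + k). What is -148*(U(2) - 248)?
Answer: 31820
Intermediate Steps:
z(k) = (-5 + k)²
U(I) = 5 + I² + 12*I (U(I) = (I² + 12*I) + 5*(-5 + 6)² = (I² + 12*I) + 5*1² = (I² + 12*I) + 5*1 = (I² + 12*I) + 5 = 5 + I² + 12*I)
-148*(U(2) - 248) = -148*((5 + 2² + 12*2) - 248) = -148*((5 + 4 + 24) - 248) = -148*(33 - 248) = -148*(-215) = 31820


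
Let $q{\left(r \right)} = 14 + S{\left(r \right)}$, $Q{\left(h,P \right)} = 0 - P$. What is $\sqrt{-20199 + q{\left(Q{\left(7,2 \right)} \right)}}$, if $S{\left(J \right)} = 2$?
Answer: $i \sqrt{20183} \approx 142.07 i$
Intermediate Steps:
$Q{\left(h,P \right)} = - P$
$q{\left(r \right)} = 16$ ($q{\left(r \right)} = 14 + 2 = 16$)
$\sqrt{-20199 + q{\left(Q{\left(7,2 \right)} \right)}} = \sqrt{-20199 + 16} = \sqrt{-20183} = i \sqrt{20183}$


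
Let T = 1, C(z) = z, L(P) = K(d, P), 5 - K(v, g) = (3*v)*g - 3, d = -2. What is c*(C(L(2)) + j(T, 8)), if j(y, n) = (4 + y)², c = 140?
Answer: 6300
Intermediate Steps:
K(v, g) = 8 - 3*g*v (K(v, g) = 5 - ((3*v)*g - 3) = 5 - (3*g*v - 3) = 5 - (-3 + 3*g*v) = 5 + (3 - 3*g*v) = 8 - 3*g*v)
L(P) = 8 + 6*P (L(P) = 8 - 3*P*(-2) = 8 + 6*P)
c*(C(L(2)) + j(T, 8)) = 140*((8 + 6*2) + (4 + 1)²) = 140*((8 + 12) + 5²) = 140*(20 + 25) = 140*45 = 6300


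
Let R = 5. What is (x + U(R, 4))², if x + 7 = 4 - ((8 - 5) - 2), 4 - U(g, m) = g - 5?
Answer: 0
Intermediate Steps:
U(g, m) = 9 - g (U(g, m) = 4 - (g - 5) = 4 - (-5 + g) = 4 + (5 - g) = 9 - g)
x = -4 (x = -7 + (4 - ((8 - 5) - 2)) = -7 + (4 - (3 - 2)) = -7 + (4 - 1*1) = -7 + (4 - 1) = -7 + 3 = -4)
(x + U(R, 4))² = (-4 + (9 - 1*5))² = (-4 + (9 - 5))² = (-4 + 4)² = 0² = 0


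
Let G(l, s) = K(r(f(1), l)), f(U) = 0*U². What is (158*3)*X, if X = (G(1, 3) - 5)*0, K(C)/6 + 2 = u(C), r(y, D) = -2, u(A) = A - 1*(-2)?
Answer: 0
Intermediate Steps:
f(U) = 0
u(A) = 2 + A (u(A) = A + 2 = 2 + A)
K(C) = 6*C (K(C) = -12 + 6*(2 + C) = -12 + (12 + 6*C) = 6*C)
G(l, s) = -12 (G(l, s) = 6*(-2) = -12)
X = 0 (X = (-12 - 5)*0 = -17*0 = 0)
(158*3)*X = (158*3)*0 = 474*0 = 0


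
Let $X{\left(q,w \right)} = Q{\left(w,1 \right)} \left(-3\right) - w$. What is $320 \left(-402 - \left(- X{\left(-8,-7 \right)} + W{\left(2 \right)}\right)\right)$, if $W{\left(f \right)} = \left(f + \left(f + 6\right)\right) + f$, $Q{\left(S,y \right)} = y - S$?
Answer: $-137920$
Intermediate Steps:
$W{\left(f \right)} = 6 + 3 f$ ($W{\left(f \right)} = \left(f + \left(6 + f\right)\right) + f = \left(6 + 2 f\right) + f = 6 + 3 f$)
$X{\left(q,w \right)} = -3 + 2 w$ ($X{\left(q,w \right)} = \left(1 - w\right) \left(-3\right) - w = \left(-3 + 3 w\right) - w = -3 + 2 w$)
$320 \left(-402 - \left(- X{\left(-8,-7 \right)} + W{\left(2 \right)}\right)\right) = 320 \left(-402 + \left(\left(-3 + 2 \left(-7\right)\right) - \left(6 + 3 \cdot 2\right)\right)\right) = 320 \left(-402 - 29\right) = 320 \left(-431\right) = -137920$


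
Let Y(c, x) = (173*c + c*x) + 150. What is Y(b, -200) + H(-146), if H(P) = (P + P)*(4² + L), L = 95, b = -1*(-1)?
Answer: -32289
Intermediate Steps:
b = 1
H(P) = 222*P (H(P) = (P + P)*(4² + 95) = (2*P)*(16 + 95) = (2*P)*111 = 222*P)
Y(c, x) = 150 + 173*c + c*x
Y(b, -200) + H(-146) = (150 + 173*1 + 1*(-200)) + 222*(-146) = (150 + 173 - 200) - 32412 = 123 - 32412 = -32289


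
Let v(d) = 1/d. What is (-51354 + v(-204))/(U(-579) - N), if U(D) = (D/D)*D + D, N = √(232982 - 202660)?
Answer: 2021909881/44561828 - 10476217*√30322/267370968 ≈ 38.550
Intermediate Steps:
N = √30322 ≈ 174.13
U(D) = 2*D (U(D) = 1*D + D = D + D = 2*D)
(-51354 + v(-204))/(U(-579) - N) = (-51354 + 1/(-204))/(2*(-579) - √30322) = (-51354 - 1/204)/(-1158 - √30322) = -10476217/(204*(-1158 - √30322))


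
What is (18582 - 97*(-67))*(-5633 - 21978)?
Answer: -692511491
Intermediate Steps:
(18582 - 97*(-67))*(-5633 - 21978) = (18582 + 6499)*(-27611) = 25081*(-27611) = -692511491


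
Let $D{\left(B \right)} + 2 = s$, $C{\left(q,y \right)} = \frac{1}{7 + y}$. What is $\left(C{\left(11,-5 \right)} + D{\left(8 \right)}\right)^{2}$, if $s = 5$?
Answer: $\frac{49}{4} \approx 12.25$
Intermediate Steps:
$D{\left(B \right)} = 3$ ($D{\left(B \right)} = -2 + 5 = 3$)
$\left(C{\left(11,-5 \right)} + D{\left(8 \right)}\right)^{2} = \left(\frac{1}{7 - 5} + 3\right)^{2} = \left(\frac{1}{2} + 3\right)^{2} = \left(\frac{7}{2}\right)^{2} = \frac{49}{4}$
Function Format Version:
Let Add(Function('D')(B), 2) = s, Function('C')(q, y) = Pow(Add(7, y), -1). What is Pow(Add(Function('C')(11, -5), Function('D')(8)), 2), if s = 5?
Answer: Rational(49, 4) ≈ 12.250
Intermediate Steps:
Function('D')(B) = 3 (Function('D')(B) = Add(-2, 5) = 3)
Pow(Add(Function('C')(11, -5), Function('D')(8)), 2) = Pow(Add(Pow(Add(7, -5), -1), 3), 2) = Pow(Add(Pow(2, -1), 3), 2) = Pow(Add(Rational(1, 2), 3), 2) = Pow(Rational(7, 2), 2) = Rational(49, 4)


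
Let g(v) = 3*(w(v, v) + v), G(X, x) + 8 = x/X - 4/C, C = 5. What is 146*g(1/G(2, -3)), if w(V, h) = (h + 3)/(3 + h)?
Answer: 40734/103 ≈ 395.48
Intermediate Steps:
w(V, h) = 1 (w(V, h) = (3 + h)/(3 + h) = 1)
G(X, x) = -44/5 + x/X (G(X, x) = -8 + (x/X - 4/5) = -8 + (-4/5 + x/X) = -44/5 + x/X)
g(v) = 3 + 3*v (g(v) = 3*(1 + v) = 3 + 3*v)
146*g(1/G(2, -3)) = 146*(3 + 3/(-44/5 - 3/2)) = 146*(3 + 3/(-103/10)) = 146*(3 + 3*(-10/103)) = 146*(3 - 30/103) = 146*(279/103) = 40734/103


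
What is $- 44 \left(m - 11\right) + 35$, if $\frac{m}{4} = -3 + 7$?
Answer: $-185$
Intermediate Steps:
$m = 16$ ($m = 4 \left(-3 + 7\right) = 4 \cdot 4 = 16$)
$- 44 \left(m - 11\right) + 35 = - 44 \left(16 - 11\right) + 35 = \left(-44\right) 5 + 35 = -220 + 35 = -185$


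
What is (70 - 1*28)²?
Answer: 1764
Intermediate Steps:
(70 - 1*28)² = (70 - 28)² = 42² = 1764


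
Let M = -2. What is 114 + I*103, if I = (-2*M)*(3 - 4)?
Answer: -298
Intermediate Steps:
I = -4 (I = (-2*(-2))*(3 - 4) = 4*(-1) = -4)
114 + I*103 = 114 - 4*103 = 114 - 412 = -298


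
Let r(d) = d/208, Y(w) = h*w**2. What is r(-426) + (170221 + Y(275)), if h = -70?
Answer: -532847229/104 ≈ -5.1235e+6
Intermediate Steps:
Y(w) = -70*w**2
r(d) = d/208 (r(d) = d*(1/208) = d/208)
r(-426) + (170221 + Y(275)) = (1/208)*(-426) + (170221 - 70*275**2) = -213/104 + (170221 - 70*75625) = -213/104 + (170221 - 5293750) = -213/104 - 5123529 = -532847229/104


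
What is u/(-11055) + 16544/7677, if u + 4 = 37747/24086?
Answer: 133504024433/61944254370 ≈ 2.1552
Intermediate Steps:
u = -58597/24086 (u = -4 + 37747/24086 = -58597/24086 ≈ -2.4328)
u/(-11055) + 16544/7677 = -58597/24086/(-11055) + 16544/7677 = -58597/24086*(-1/11055) + 16544*(1/7677) = 5327/24206430 + 16544/7677 = 133504024433/61944254370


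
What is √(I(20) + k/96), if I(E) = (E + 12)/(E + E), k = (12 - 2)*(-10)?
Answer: I*√870/60 ≈ 0.4916*I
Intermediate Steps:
k = -100 (k = 10*(-10) = -100)
I(E) = (12 + E)/(2*E) (I(E) = (12 + E)/((2*E)) = (12 + E)*(1/(2*E)) = (12 + E)/(2*E))
√(I(20) + k/96) = √((½)*(12 + 20)/20 - 100/96) = √((½)*(1/20)*32 - 100*1/96) = √(⅘ - 25/24) = √(-29/120) = I*√870/60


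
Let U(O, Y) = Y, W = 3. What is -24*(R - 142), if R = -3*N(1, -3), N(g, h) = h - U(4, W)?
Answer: 2976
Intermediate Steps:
N(g, h) = -3 + h (N(g, h) = h - 1*3 = h - 3 = -3 + h)
R = 18 (R = -3*(-3 - 3) = -3*(-6) = 18)
-24*(R - 142) = -24*(18 - 142) = -24*(-124) = 2976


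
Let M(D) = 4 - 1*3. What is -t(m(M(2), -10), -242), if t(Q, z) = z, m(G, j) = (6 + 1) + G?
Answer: 242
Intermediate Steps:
M(D) = 1 (M(D) = 4 - 3 = 1)
m(G, j) = 7 + G
-t(m(M(2), -10), -242) = -1*(-242) = 242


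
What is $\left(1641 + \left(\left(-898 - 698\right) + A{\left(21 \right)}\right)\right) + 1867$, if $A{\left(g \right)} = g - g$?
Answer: $1912$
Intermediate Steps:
$A{\left(g \right)} = 0$
$\left(1641 + \left(\left(-898 - 698\right) + A{\left(21 \right)}\right)\right) + 1867 = \left(1641 + \left(\left(-898 - 698\right) + 0\right)\right) + 1867 = \left(1641 + \left(-1596 + 0\right)\right) + 1867 = \left(1641 - 1596\right) + 1867 = 45 + 1867 = 1912$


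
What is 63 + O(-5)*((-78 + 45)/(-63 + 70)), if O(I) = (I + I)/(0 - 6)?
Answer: 386/7 ≈ 55.143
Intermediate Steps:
O(I) = -I/3 (O(I) = (2*I)/(-6) = (2*I)*(-⅙) = -I/3)
63 + O(-5)*((-78 + 45)/(-63 + 70)) = 63 + (-⅓*(-5))*((-78 + 45)/(-63 + 70)) = 63 + 5*(-33/7)/3 = 63 + 5*(-33*⅐)/3 = 63 + (5/3)*(-33/7) = 63 - 55/7 = 386/7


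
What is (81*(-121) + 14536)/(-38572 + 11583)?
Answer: -4735/26989 ≈ -0.17544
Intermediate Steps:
(81*(-121) + 14536)/(-38572 + 11583) = (-9801 + 14536)/(-26989) = 4735*(-1/26989) = -4735/26989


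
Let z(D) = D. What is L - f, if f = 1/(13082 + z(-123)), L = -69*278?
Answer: -248579539/12959 ≈ -19182.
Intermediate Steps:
L = -19182
f = 1/12959 (f = 1/(13082 - 123) = 1/12959 ≈ 7.7166e-5)
L - f = -19182 - 1*1/12959 = -19182 - 1/12959 = -248579539/12959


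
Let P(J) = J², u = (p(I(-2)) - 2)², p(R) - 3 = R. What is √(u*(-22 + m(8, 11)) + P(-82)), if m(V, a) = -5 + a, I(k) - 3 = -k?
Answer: 2*√1537 ≈ 78.409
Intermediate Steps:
I(k) = 3 - k
p(R) = 3 + R
u = 36 (u = ((3 + (3 - 1*(-2))) - 2)² = ((3 + (3 + 2)) - 2)² = ((3 + 5) - 2)² = (8 - 2)² = 6² = 36)
√(u*(-22 + m(8, 11)) + P(-82)) = √(36*(-22 + (-5 + 11)) + (-82)²) = √(36*(-22 + 6) + 6724) = √(36*(-16) + 6724) = √(-576 + 6724) = √6148 = 2*√1537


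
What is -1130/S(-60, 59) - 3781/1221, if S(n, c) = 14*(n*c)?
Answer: -6200221/2017092 ≈ -3.0738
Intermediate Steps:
S(n, c) = 14*c*n (S(n, c) = 14*(c*n) = 14*c*n)
-1130/S(-60, 59) - 3781/1221 = -1130/(14*59*(-60)) - 3781/1221 = -1130/(-49560) - 3781*1/1221 = -1130*(-1/49560) - 3781/1221 = 113/4956 - 3781/1221 = -6200221/2017092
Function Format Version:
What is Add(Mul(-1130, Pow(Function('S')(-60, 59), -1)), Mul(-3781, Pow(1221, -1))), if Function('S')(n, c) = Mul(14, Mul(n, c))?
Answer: Rational(-6200221, 2017092) ≈ -3.0738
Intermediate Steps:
Function('S')(n, c) = Mul(14, c, n) (Function('S')(n, c) = Mul(14, Mul(c, n)) = Mul(14, c, n))
Add(Mul(-1130, Pow(Function('S')(-60, 59), -1)), Mul(-3781, Pow(1221, -1))) = Add(Mul(-1130, Pow(Mul(14, 59, -60), -1)), Mul(-3781, Pow(1221, -1))) = Add(Mul(-1130, Pow(-49560, -1)), Mul(-3781, Rational(1, 1221))) = Add(Mul(-1130, Rational(-1, 49560)), Rational(-3781, 1221)) = Add(Rational(113, 4956), Rational(-3781, 1221)) = Rational(-6200221, 2017092)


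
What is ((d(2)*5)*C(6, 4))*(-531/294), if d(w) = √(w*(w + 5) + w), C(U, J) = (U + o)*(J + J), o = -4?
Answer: -28320/49 ≈ -577.96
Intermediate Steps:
C(U, J) = 2*J*(-4 + U) (C(U, J) = (U - 4)*(J + J) = (-4 + U)*(2*J) = 2*J*(-4 + U))
d(w) = √(w + w*(5 + w)) (d(w) = √(w*(5 + w) + w) = √(w + w*(5 + w)))
((d(2)*5)*C(6, 4))*(-531/294) = ((√(2*(6 + 2))*5)*(2*4*(-4 + 6)))*(-531/294) = ((√(2*8)*5)*(2*4*2))*(-531*1/294) = ((√16*5)*16)*(-177/98) = ((4*5)*16)*(-177/98) = (20*16)*(-177/98) = 320*(-177/98) = -28320/49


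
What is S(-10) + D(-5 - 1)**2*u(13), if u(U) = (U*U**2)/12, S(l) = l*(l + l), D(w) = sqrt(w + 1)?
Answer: -8585/12 ≈ -715.42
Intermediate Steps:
D(w) = sqrt(1 + w)
S(l) = 2*l**2 (S(l) = l*(2*l) = 2*l**2)
u(U) = U**3/12 (u(U) = U**3*(1/12) = U**3/12)
S(-10) + D(-5 - 1)**2*u(13) = 2*(-10)**2 + (sqrt(1 + (-5 - 1)))**2*((1/12)*13**3) = 2*100 + (sqrt(1 - 6))**2*((1/12)*2197) = 200 + (sqrt(-5))**2*(2197/12) = 200 + (I*sqrt(5))**2*(2197/12) = 200 - 5*2197/12 = 200 - 10985/12 = -8585/12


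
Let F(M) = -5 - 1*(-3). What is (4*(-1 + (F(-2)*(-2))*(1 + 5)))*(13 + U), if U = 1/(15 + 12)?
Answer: 32384/27 ≈ 1199.4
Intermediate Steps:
U = 1/27 ≈ 0.037037
F(M) = -2 (F(M) = -5 + 3 = -2)
(4*(-1 + (F(-2)*(-2))*(1 + 5)))*(13 + U) = (4*(-1 + (-2*(-2))*(1 + 5)))*(13 + 1/27) = (4*(-1 + 4*6))*(352/27) = (4*(-1 + 24))*(352/27) = (4*23)*(352/27) = 92*(352/27) = 32384/27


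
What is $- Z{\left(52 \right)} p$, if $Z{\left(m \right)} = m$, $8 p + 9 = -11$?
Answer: $130$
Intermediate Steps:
$p = - \frac{5}{2}$ ($p = - \frac{9}{8} + \frac{1}{8} \left(-11\right) = - \frac{9}{8} - \frac{11}{8} = - \frac{5}{2} \approx -2.5$)
$- Z{\left(52 \right)} p = - \frac{52 \left(-5\right)}{2} = \left(-1\right) \left(-130\right) = 130$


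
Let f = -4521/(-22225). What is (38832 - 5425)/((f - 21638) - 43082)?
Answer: -742470575/1438397479 ≈ -0.51618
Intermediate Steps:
f = 4521/22225 (f = -4521*(-1/22225) = 4521/22225 ≈ 0.20342)
(38832 - 5425)/((f - 21638) - 43082) = (38832 - 5425)/((4521/22225 - 21638) - 43082) = 33407/(-480900029/22225 - 43082) = 33407/(-1438397479/22225) = 33407*(-22225/1438397479) = -742470575/1438397479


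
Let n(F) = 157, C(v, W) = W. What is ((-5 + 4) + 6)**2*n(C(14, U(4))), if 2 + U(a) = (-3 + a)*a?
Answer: 3925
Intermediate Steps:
U(a) = -2 + a*(-3 + a) (U(a) = -2 + (-3 + a)*a = -2 + a*(-3 + a))
((-5 + 4) + 6)**2*n(C(14, U(4))) = ((-5 + 4) + 6)**2*157 = (-1 + 6)**2*157 = 5**2*157 = 25*157 = 3925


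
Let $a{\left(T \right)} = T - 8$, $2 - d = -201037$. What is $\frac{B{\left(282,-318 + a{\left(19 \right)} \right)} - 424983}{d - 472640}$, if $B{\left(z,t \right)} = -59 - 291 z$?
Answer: $\frac{507104}{271601} \approx 1.8671$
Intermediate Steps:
$d = 201039$ ($d = 2 - -201037 = 2 + 201037 = 201039$)
$a{\left(T \right)} = -8 + T$ ($a{\left(T \right)} = T - 8 = -8 + T$)
$B{\left(z,t \right)} = -59 - 291 z$
$\frac{B{\left(282,-318 + a{\left(19 \right)} \right)} - 424983}{d - 472640} = \frac{\left(-59 - 82062\right) - 424983}{201039 - 472640} = \frac{\left(-59 - 82062\right) - 424983}{-271601} = \left(-82121 - 424983\right) \left(- \frac{1}{271601}\right) = \left(-507104\right) \left(- \frac{1}{271601}\right) = \frac{507104}{271601}$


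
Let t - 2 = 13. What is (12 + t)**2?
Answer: 729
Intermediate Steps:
t = 15 (t = 2 + 13 = 15)
(12 + t)**2 = (12 + 15)**2 = 27**2 = 729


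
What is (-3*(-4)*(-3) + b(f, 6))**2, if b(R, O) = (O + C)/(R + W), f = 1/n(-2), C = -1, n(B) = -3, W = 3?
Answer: 74529/64 ≈ 1164.5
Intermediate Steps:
f = -1/3 (f = 1/(-3) = -1/3 ≈ -0.33333)
b(R, O) = (-1 + O)/(3 + R) (b(R, O) = (O - 1)/(R + 3) = (-1 + O)/(3 + R))
(-3*(-4)*(-3) + b(f, 6))**2 = (-3*(-4)*(-3) + (-1 + 6)/(3 - 1/3))**2 = (12*(-3) + 5/(8/3))**2 = (-36 + (3/8)*5)**2 = (-36 + 15/8)**2 = (-273/8)**2 = 74529/64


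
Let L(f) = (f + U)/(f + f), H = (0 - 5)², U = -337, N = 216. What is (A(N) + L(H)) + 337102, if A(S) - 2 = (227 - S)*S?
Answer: 8486844/25 ≈ 3.3947e+5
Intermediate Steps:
H = 25 (H = (-5)² = 25)
A(S) = 2 + S*(227 - S) (A(S) = 2 + (227 - S)*S = 2 + S*(227 - S))
L(f) = (-337 + f)/(2*f) (L(f) = (f - 337)/(f + f) = (-337 + f)/((2*f)) = (-337 + f)*(1/(2*f)) = (-337 + f)/(2*f))
(A(N) + L(H)) + 337102 = ((2 - 1*216² + 227*216) + (½)*(-337 + 25)/25) + 337102 = ((2 - 1*46656 + 49032) + (½)*(1/25)*(-312)) + 337102 = ((2 - 46656 + 49032) - 156/25) + 337102 = (2378 - 156/25) + 337102 = 59294/25 + 337102 = 8486844/25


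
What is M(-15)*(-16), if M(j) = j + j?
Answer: 480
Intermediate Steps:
M(j) = 2*j
M(-15)*(-16) = (2*(-15))*(-16) = -30*(-16) = 480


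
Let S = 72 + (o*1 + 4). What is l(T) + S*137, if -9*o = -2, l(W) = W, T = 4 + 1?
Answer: 94027/9 ≈ 10447.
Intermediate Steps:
T = 5
o = 2/9 (o = -1/9*(-2) = 2/9 ≈ 0.22222)
S = 686/9 (S = 72 + ((2/9)*1 + 4) = 72 + (2/9 + 4) = 72 + 38/9 = 686/9 ≈ 76.222)
l(T) + S*137 = 5 + (686/9)*137 = 5 + 93982/9 = 94027/9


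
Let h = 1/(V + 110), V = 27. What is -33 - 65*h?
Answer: -4586/137 ≈ -33.474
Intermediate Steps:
h = 1/137 (h = 1/(27 + 110) = 1/137 ≈ 0.0072993)
-33 - 65*h = -33 - 65*1/137 = -33 - 65/137 = -4586/137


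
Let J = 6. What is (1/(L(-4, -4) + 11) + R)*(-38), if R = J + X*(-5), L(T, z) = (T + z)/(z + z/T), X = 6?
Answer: 37278/41 ≈ 909.22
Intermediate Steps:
L(T, z) = (T + z)/(z + z/T)
R = -24 (R = 6 + 6*(-5) = 6 - 30 = -24)
(1/(L(-4, -4) + 11) + R)*(-38) = (1/(-4*(-4 - 4)/(-4*(1 - 4)) + 11) - 24)*(-38) = (1/(-4*(-¼)*(-8)/(-3) + 11) - 24)*(-38) = (1/(-4*(-¼)*(-⅓)*(-8) + 11) - 24)*(-38) = (1/(8/3 + 11) - 24)*(-38) = (1/(41/3) - 24)*(-38) = (3/41 - 24)*(-38) = -981/41*(-38) = 37278/41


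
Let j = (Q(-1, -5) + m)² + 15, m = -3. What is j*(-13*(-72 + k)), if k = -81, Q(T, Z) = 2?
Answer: 31824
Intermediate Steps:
j = 16 (j = (2 - 3)² + 15 = (-1)² + 15 = 1 + 15 = 16)
j*(-13*(-72 + k)) = 16*(-13*(-72 - 81)) = 16*(-13*(-153)) = 16*1989 = 31824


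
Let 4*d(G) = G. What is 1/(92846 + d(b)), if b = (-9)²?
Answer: 4/371465 ≈ 1.0768e-5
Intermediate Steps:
b = 81
d(G) = G/4
1/(92846 + d(b)) = 1/(92846 + (¼)*81) = 1/(92846 + 81/4) = 1/(371465/4) = 4/371465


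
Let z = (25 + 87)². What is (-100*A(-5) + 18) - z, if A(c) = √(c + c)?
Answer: -12526 - 100*I*√10 ≈ -12526.0 - 316.23*I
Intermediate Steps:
z = 12544 (z = 112² = 12544)
A(c) = √2*√c (A(c) = √(2*c) = √2*√c)
(-100*A(-5) + 18) - z = (-100*√2*√(-5) + 18) - 1*12544 = (-100*√2*I*√5 + 18) - 12544 = (-100*I*√10 + 18) - 12544 = (18 - 100*I*√10) - 12544 = -12526 - 100*I*√10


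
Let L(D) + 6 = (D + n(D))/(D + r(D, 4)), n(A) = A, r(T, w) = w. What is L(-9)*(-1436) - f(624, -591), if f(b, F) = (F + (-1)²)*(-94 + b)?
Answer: 1580732/5 ≈ 3.1615e+5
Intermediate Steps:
L(D) = -6 + 2*D/(4 + D) (L(D) = -6 + (D + D)/(D + 4) = -6 + (2*D)/(4 + D) = -6 + 2*D/(4 + D))
f(b, F) = (1 + F)*(-94 + b) (f(b, F) = (F + 1)*(-94 + b) = (1 + F)*(-94 + b))
L(-9)*(-1436) - f(624, -591) = (4*(-6 - 1*(-9))/(4 - 9))*(-1436) - (-94 + 624 - 94*(-591) - 591*624) = (4*(-6 + 9)/(-5))*(-1436) - (-94 + 624 + 55554 - 368784) = (4*(-⅕)*3)*(-1436) - 1*(-312700) = -12/5*(-1436) + 312700 = 17232/5 + 312700 = 1580732/5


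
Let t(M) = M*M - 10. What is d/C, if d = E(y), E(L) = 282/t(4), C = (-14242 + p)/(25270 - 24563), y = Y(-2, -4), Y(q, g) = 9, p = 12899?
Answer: -33229/1343 ≈ -24.742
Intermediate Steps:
y = 9
t(M) = -10 + M² (t(M) = M² - 10 = -10 + M²)
C = -1343/707 (C = (-14242 + 12899)/(25270 - 24563) = -1343/707 ≈ -1.8996)
E(L) = 47 (E(L) = 282/(-10 + 4²) = 282/(-10 + 16) = 282/6 = 282*(⅙) = 47)
d = 47
d/C = 47/(-1343/707) = 47*(-707/1343) = -33229/1343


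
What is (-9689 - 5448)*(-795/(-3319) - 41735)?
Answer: 2096741970790/3319 ≈ 6.3174e+8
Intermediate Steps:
(-9689 - 5448)*(-795/(-3319) - 41735) = -15137*(-795*(-1/3319) - 41735) = -15137*(795/3319 - 41735) = -15137*(-138517670/3319) = 2096741970790/3319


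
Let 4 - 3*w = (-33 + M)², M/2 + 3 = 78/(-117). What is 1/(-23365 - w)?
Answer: -27/616250 ≈ -4.3813e-5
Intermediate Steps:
M = -22/3 (M = -6 + 2*(78/(-117)) = -6 + 2*(78*(-1/117)) = -6 + 2*(-⅔) = -6 - 4/3 = -22/3 ≈ -7.3333)
w = -14605/27 (w = 4/3 - (-33 - 22/3)²/3 = 4/3 - (-121/3)²/3 = 4/3 - ⅓*14641/9 = 4/3 - 14641/27 = -14605/27 ≈ -540.93)
1/(-23365 - w) = 1/(-23365 - 1*(-14605/27)) = 1/(-23365 + 14605/27) = 1/(-616250/27) = -27/616250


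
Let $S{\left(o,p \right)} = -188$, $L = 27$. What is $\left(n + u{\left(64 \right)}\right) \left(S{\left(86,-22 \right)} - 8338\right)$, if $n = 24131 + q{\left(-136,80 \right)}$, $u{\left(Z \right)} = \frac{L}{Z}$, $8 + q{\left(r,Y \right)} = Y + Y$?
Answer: $- \frac{6625294557}{32} \approx -2.0704 \cdot 10^{8}$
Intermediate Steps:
$q{\left(r,Y \right)} = -8 + 2 Y$ ($q{\left(r,Y \right)} = -8 + \left(Y + Y\right) = -8 + 2 Y$)
$u{\left(Z \right)} = \frac{27}{Z}$
$n = 24283$ ($n = 24131 + \left(-8 + 2 \cdot 80\right) = 24131 + \left(-8 + 160\right) = 24131 + 152 = 24283$)
$\left(n + u{\left(64 \right)}\right) \left(S{\left(86,-22 \right)} - 8338\right) = \left(24283 + \frac{27}{64}\right) \left(-188 - 8338\right) = \left(24283 + 27 \cdot \frac{1}{64}\right) \left(-8526\right) = \left(24283 + \frac{27}{64}\right) \left(-8526\right) = \frac{1554139}{64} \left(-8526\right) = - \frac{6625294557}{32}$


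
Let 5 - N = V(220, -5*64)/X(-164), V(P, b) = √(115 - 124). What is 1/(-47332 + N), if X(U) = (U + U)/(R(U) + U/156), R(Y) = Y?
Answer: -511888832/24226162776713 + 16328*I/24226162776713 ≈ -2.113e-5 + 6.7398e-10*I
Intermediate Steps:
V(P, b) = 3*I (V(P, b) = √(-9) = 3*I)
X(U) = 312/157 (X(U) = (U + U)/(U + U/156) = (2*U)/(U + U*(1/156)) = (2*U)/(U + U/156) = (2*U)/((157*U/156)) = (2*U)*(156/(157*U)) = 312/157)
N = 5 - 157*I/104 (N = 5 - 3*I/312/157 = 5 - 3*I*157/312 = 5 - 157*I/104 ≈ 5.0 - 1.5096*I)
1/(-47332 + N) = 1/(-47332 + (5 - 157*I/104)) = 1/(-47327 - 157*I/104) = 10816*(-47327 + 157*I/104)/24226162776713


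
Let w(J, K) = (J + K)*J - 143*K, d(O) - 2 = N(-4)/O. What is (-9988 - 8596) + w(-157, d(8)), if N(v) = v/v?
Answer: 10855/2 ≈ 5427.5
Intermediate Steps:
N(v) = 1
d(O) = 2 + 1/O
w(J, K) = -143*K + J*(J + K) (w(J, K) = J*(J + K) - 143*K = -143*K + J*(J + K))
(-9988 - 8596) + w(-157, d(8)) = (-9988 - 8596) + ((-157)² - 143*(2 + 1/8) - 157*(2 + 1/8)) = -18584 + (24649 - 143*(2 + ⅛) - 157*(2 + ⅛)) = -18584 + (24649 - 143*17/8 - 157*17/8) = -18584 + (24649 - 2431/8 - 2669/8) = -18584 + 48023/2 = 10855/2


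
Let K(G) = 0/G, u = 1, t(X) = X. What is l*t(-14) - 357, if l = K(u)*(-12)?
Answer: -357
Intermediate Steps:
K(G) = 0
l = 0 (l = 0*(-12) = 0)
l*t(-14) - 357 = 0*(-14) - 357 = 0 - 357 = -357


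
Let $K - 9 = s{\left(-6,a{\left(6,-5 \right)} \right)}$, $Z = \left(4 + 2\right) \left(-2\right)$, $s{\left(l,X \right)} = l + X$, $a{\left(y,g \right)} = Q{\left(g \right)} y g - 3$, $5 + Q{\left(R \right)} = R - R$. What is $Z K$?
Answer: $-1800$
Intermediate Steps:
$Q{\left(R \right)} = -5$ ($Q{\left(R \right)} = -5 + \left(R - R\right) = -5 + 0 = -5$)
$a{\left(y,g \right)} = -3 - 5 g y$ ($a{\left(y,g \right)} = - 5 y g - 3 = - 5 g y - 3 = -3 - 5 g y$)
$s{\left(l,X \right)} = X + l$
$Z = -12$ ($Z = 6 \left(-2\right) = -12$)
$K = 150$ ($K = 9 - \left(9 - 150\right) = 9 + \left(\left(-3 + 150\right) - 6\right) = 9 + \left(147 - 6\right) = 9 + 141 = 150$)
$Z K = \left(-12\right) 150 = -1800$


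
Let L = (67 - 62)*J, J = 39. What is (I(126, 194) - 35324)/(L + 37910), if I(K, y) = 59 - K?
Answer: -35391/38105 ≈ -0.92878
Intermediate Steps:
L = 195 (L = (67 - 62)*39 = 5*39 = 195)
(I(126, 194) - 35324)/(L + 37910) = ((59 - 1*126) - 35324)/(195 + 37910) = ((59 - 126) - 35324)/38105 = (-67 - 35324)*(1/38105) = -35391*1/38105 = -35391/38105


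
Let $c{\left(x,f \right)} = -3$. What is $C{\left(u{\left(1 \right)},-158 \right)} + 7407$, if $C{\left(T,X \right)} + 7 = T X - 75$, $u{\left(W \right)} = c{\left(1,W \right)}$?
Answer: $7799$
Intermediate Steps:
$u{\left(W \right)} = -3$
$C{\left(T,X \right)} = -82 + T X$ ($C{\left(T,X \right)} = -7 + \left(T X - 75\right) = -7 + \left(-75 + T X\right) = -82 + T X$)
$C{\left(u{\left(1 \right)},-158 \right)} + 7407 = \left(-82 - -474\right) + 7407 = \left(-82 + 474\right) + 7407 = 392 + 7407 = 7799$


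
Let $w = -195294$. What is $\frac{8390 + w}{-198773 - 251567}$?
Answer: $\frac{46726}{112585} \approx 0.41503$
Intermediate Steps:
$\frac{8390 + w}{-198773 - 251567} = \frac{8390 - 195294}{-198773 - 251567} = - \frac{186904}{-450340} = \left(-186904\right) \left(- \frac{1}{450340}\right) = \frac{46726}{112585}$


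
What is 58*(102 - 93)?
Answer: 522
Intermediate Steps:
58*(102 - 93) = 58*9 = 522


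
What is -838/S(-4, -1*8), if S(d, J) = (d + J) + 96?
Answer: -419/42 ≈ -9.9762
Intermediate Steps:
S(d, J) = 96 + J + d (S(d, J) = (J + d) + 96 = 96 + J + d)
-838/S(-4, -1*8) = -838/(96 - 1*8 - 4) = -838/(96 - 8 - 4) = -838/84 = -838*1/84 = -419/42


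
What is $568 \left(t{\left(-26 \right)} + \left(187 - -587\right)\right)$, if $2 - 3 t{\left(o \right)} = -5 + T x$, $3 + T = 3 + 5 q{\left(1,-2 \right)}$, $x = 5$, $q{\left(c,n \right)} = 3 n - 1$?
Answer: $\frac{1422272}{3} \approx 4.7409 \cdot 10^{5}$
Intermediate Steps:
$q{\left(c,n \right)} = -1 + 3 n$
$T = -35$ ($T = -3 + \left(3 + 5 \left(-1 + 3 \left(-2\right)\right)\right) = -3 + \left(3 + 5 \left(-1 - 6\right)\right) = -3 + \left(3 + 5 \left(-7\right)\right) = -3 + \left(3 - 35\right) = -3 - 32 = -35$)
$t{\left(o \right)} = \frac{182}{3}$ ($t{\left(o \right)} = \frac{2}{3} - \frac{-5 - 175}{3} = \frac{2}{3} - -60 = \frac{2}{3} + 60 = \frac{182}{3}$)
$568 \left(t{\left(-26 \right)} + \left(187 - -587\right)\right) = 568 \left(\frac{182}{3} + \left(187 - -587\right)\right) = 568 \left(\frac{182}{3} + \left(187 + 587\right)\right) = 568 \left(\frac{182}{3} + 774\right) = 568 \cdot \frac{2504}{3} = \frac{1422272}{3}$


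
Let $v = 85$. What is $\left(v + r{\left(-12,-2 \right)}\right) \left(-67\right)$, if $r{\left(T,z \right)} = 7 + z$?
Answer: $-6030$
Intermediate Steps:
$\left(v + r{\left(-12,-2 \right)}\right) \left(-67\right) = \left(85 + \left(7 - 2\right)\right) \left(-67\right) = \left(85 + 5\right) \left(-67\right) = 90 \left(-67\right) = -6030$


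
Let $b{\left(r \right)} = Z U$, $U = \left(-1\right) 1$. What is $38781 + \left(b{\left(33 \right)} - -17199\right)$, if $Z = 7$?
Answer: $55973$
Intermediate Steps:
$U = -1$
$b{\left(r \right)} = -7$ ($b{\left(r \right)} = 7 \left(-1\right) = -7$)
$38781 + \left(b{\left(33 \right)} - -17199\right) = 38781 - -17192 = 38781 + \left(-7 + 17199\right) = 38781 + 17192 = 55973$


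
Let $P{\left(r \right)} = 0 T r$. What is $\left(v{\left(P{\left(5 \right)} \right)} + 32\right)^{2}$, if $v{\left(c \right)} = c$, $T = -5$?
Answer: $1024$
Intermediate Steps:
$P{\left(r \right)} = 0$ ($P{\left(r \right)} = 0 \left(-5\right) r = 0 r = 0$)
$\left(v{\left(P{\left(5 \right)} \right)} + 32\right)^{2} = \left(0 + 32\right)^{2} = 32^{2} = 1024$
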